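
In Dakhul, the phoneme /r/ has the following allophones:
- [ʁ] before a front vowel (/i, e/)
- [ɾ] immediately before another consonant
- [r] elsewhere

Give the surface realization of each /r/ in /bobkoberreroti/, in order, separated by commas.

[ɾ], [ʁ], [r]

Occurrence 1 (position 8): immediately before another consonant → [ɾ].
Occurrence 2 (position 9): before a front vowel (/i, e/) → [ʁ].
Occurrence 3 (position 11): no conditioning environment matches → elsewhere allophone [r].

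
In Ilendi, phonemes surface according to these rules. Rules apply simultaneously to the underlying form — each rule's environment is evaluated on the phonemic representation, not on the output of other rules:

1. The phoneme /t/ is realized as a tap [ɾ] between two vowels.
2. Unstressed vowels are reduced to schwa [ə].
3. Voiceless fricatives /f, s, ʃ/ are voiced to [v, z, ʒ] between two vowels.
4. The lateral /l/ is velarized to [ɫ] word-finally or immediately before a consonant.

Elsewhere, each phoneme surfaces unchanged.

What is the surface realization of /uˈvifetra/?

[əˈvivətrə]

/u/ meets the environment for rule 2 (in an unstressed syllable) → [ə].
/v/ — not in any rule's target class → [v].
/i/ (between /v/ and /f/) fails the environment for rule 2, so it stays [i].
Rule 3 applies to /f/ (between /i/ and /e/: between two vowels) → [v].
/e/ (between /f/ and /t/): in an unstressed syllable, so rule 2 applies → [ə].
/t/ (between /e/ and /r/): rule 1 targets it, but not between two vowels → unchanged [t].
/r/ (between /t/ and /a/): no rule targets it → [r].
Rule 2 applies to /a/ (word-final: in an unstressed syllable) → [ə].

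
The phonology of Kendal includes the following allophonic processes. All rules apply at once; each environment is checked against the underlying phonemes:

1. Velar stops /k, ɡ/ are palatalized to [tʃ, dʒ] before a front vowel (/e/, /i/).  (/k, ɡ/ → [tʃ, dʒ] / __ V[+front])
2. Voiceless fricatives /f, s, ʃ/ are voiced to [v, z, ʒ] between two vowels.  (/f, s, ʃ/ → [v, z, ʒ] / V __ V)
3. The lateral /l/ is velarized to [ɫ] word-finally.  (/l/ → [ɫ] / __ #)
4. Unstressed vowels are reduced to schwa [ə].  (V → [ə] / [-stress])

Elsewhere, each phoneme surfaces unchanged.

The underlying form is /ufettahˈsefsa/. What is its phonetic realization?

/u/ (word-initial) occurs in an unstressed syllable → [ə] by rule 4.
/f/ (between /u/ and /e/): between two vowels, so rule 2 applies → [v].
Rule 4 applies to /e/ (between /f/ and /t/: in an unstressed syllable) → [ə].
/t/ stays [t].
/t/ (between /t/ and /a/): no rule targets it → [t].
/a/ (between /t/ and /h/) occurs in an unstressed syllable → [ə] by rule 4.
/h/ (between /a/ and /s/) is unaffected → [h].
/s/ (between /h/ and /e/) is in the target of rule 2 but the environment (between two vowels) is not met → [s].
/e/ (between /s/ and /f/) fails the environment for rule 4, so it stays [e].
/f/ (between /e/ and /s/) is in the target of rule 2 but the environment (between two vowels) is not met → [f].
/s/ (between /f/ and /a/): rule 2 targets it, but not between two vowels → unchanged [s].
/a/ (word-final) occurs in an unstressed syllable → [ə] by rule 4.

[əvəttəhˈsefsə]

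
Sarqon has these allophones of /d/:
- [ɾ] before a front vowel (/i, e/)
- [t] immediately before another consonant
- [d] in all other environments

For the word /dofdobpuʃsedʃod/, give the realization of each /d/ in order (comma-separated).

Occurrence 1 (position 1): no conditioning environment matches → elsewhere allophone [d].
Occurrence 2 (position 4): no conditioning environment matches → elsewhere allophone [d].
Occurrence 3 (position 12): immediately before another consonant → [t].
Occurrence 4 (position 15): no conditioning environment matches → elsewhere allophone [d].

[d], [d], [t], [d]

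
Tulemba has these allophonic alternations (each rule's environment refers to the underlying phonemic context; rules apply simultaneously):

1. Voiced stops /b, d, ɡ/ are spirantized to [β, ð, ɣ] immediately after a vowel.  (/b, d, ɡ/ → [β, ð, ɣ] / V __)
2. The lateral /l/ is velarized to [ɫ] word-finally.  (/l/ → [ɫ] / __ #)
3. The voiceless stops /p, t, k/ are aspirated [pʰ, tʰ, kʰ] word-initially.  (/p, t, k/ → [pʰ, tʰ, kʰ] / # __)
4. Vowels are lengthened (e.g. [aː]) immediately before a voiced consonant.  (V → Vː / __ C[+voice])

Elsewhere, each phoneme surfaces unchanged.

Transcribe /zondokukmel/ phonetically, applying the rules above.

[zoːndokukmeːɫ]

/z/ (word-initial): no rule targets it → [z].
Rule 4 applies to /o/ (between /z/ and /n/: before a voiced consonant) → [oː].
/n/ (between /o/ and /d/): no rule targets it → [n].
/d/ — between /n/ and /o/; rule 1 does not apply here → [d].
/o/ (between /d/ and /k/): rule 4 targets it, but not before a voiced consonant → unchanged [o].
/k/ (between /o/ and /u/) is in the target of rule 3 but the environment (word-initially) is not met → [k].
/u/ (between /k/ and /k/): rule 4 targets it, but not before a voiced consonant → unchanged [u].
/k/ (between /u/ and /m/): rule 3 targets it, but not word-initially → unchanged [k].
/m/ stays [m].
/e/ — between /m/ and /l/, before a voiced consonant — surfaces as [eː] (rule 4).
/l/ — word-final, word-finally — surfaces as [ɫ] (rule 2).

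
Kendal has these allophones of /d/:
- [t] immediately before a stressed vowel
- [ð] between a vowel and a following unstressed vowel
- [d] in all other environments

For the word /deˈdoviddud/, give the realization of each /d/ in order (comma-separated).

Occurrence 1 (position 1): no conditioning environment matches → elsewhere allophone [d].
Occurrence 2 (position 3): immediately before a stressed vowel → [t].
Occurrence 3 (position 7): no conditioning environment matches → elsewhere allophone [d].
Occurrence 4 (position 8): no conditioning environment matches → elsewhere allophone [d].
Occurrence 5 (position 10): no conditioning environment matches → elsewhere allophone [d].

[d], [t], [d], [d], [d]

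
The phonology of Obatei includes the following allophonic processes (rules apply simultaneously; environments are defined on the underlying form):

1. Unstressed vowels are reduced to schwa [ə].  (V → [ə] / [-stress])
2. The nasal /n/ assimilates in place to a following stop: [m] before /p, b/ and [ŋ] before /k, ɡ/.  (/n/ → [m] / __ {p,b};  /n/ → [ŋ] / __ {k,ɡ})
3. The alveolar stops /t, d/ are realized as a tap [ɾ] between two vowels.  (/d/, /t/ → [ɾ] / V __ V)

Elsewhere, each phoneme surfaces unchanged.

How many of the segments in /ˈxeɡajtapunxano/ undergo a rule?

Segments that undergo a rule: /a/ → [ə] (rule 1); /a/ → [ə] (rule 1); /u/ → [ə] (rule 1); /a/ → [ə] (rule 1); /o/ → [ə] (rule 1).
All other segments surface unchanged.

5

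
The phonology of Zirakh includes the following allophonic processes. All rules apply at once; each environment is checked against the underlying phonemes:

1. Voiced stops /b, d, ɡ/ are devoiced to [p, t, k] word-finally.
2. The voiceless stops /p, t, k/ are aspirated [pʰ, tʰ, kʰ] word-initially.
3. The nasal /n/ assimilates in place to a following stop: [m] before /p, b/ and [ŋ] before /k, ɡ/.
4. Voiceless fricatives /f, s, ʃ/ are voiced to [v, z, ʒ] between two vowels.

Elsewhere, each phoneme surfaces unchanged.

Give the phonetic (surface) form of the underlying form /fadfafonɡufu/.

/f/ — word-initial; rule 4 does not apply here → [f].
/a/ (between /f/ and /d/) is unaffected → [a].
/d/ (between /a/ and /f/): rule 1 targets it, but not word-finally → unchanged [d].
/f/ (between /d/ and /a/) is in the target of rule 4 but the environment (between two vowels) is not met → [f].
/a/ (between /f/ and /f/): no rule targets it → [a].
/f/ (between /a/ and /o/) occurs between two vowels → [v] by rule 4.
/o/ (between /f/ and /n/) is unaffected → [o].
/n/ — between /o/ and /ɡ/, before a labial or velar stop — surfaces as [ŋ] (rule 3).
/ɡ/ (between /n/ and /u/) fails the environment for rule 1, so it stays [ɡ].
/u/ (between /ɡ/ and /f/) is unaffected → [u].
/f/ (between /u/ and /u/): between two vowels, so rule 4 applies → [v].
/u/ (word-final): no rule targets it → [u].

[fadfavoŋɡuvu]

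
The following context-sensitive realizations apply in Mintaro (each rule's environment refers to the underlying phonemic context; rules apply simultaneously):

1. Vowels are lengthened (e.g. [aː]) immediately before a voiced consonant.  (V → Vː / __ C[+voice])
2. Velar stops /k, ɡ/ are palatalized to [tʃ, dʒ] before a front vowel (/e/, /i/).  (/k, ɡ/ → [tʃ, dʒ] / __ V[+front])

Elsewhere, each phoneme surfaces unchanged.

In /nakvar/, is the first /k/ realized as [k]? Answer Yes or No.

/k/ — between /a/ and /v/; rule 2 does not apply here → [k].
The actual realization is [k], which matches [k].

Yes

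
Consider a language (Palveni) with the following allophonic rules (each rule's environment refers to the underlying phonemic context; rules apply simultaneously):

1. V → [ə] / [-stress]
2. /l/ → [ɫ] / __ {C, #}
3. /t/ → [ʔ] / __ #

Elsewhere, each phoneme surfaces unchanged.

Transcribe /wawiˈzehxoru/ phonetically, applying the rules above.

/w/ — not in any rule's target class → [w].
/a/ meets the environment for rule 1 (in an unstressed syllable) → [ə].
/w/ — not in any rule's target class → [w].
Rule 1 applies to /i/ (between /w/ and /z/: in an unstressed syllable) → [ə].
/z/ (between /i/ and /e/) is unaffected → [z].
/e/ (between /z/ and /h/): rule 1 targets it, but not in an unstressed syllable → unchanged [e].
/h/ (between /e/ and /x/): no rule targets it → [h].
/x/ stays [x].
Rule 1 applies to /o/ (between /x/ and /r/: in an unstressed syllable) → [ə].
/r/ — not in any rule's target class → [r].
/u/ — word-final, in an unstressed syllable — surfaces as [ə] (rule 1).

[wəwəˈzehxərə]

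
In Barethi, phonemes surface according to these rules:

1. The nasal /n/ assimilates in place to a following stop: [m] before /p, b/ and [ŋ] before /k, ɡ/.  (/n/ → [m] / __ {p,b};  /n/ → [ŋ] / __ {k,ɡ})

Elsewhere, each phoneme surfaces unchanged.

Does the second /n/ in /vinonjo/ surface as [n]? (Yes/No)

/n/ — between /o/ and /j/; rule 1 does not apply here → [n].
The actual realization is [n], which matches [n].

Yes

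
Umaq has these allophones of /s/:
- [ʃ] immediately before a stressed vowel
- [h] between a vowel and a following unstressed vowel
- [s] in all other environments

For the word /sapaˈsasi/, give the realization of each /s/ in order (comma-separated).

[s], [ʃ], [h]

Occurrence 1 (position 1): no conditioning environment matches → elsewhere allophone [s].
Occurrence 2 (position 5): immediately before a stressed vowel → [ʃ].
Occurrence 3 (position 7): between a vowel and a following unstressed vowel → [h].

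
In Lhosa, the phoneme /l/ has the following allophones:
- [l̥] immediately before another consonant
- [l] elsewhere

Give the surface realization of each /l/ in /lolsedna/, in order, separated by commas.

Occurrence 1 (position 1): no conditioning environment matches → elsewhere allophone [l].
Occurrence 2 (position 3): immediately before another consonant → [l̥].

[l], [l̥]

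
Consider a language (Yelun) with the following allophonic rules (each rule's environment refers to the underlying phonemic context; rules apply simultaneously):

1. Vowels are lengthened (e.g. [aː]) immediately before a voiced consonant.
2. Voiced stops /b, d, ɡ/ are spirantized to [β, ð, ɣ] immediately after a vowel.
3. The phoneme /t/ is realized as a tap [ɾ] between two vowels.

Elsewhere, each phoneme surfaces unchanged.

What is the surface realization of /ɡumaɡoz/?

[ɡuːmaːɣoːz]

/ɡ/ (word-initial) fails the environment for rule 2, so it stays [ɡ].
/u/ (between /ɡ/ and /m/) occurs before a voiced consonant → [uː] by rule 1.
/m/ (between /u/ and /a/): no rule targets it → [m].
/a/ (between /m/ and /ɡ/) occurs before a voiced consonant → [aː] by rule 1.
/ɡ/ (between /a/ and /o/): immediately after a vowel, so rule 2 applies → [ɣ].
/o/ meets the environment for rule 1 (before a voiced consonant) → [oː].
/z/ (word-final): no rule targets it → [z].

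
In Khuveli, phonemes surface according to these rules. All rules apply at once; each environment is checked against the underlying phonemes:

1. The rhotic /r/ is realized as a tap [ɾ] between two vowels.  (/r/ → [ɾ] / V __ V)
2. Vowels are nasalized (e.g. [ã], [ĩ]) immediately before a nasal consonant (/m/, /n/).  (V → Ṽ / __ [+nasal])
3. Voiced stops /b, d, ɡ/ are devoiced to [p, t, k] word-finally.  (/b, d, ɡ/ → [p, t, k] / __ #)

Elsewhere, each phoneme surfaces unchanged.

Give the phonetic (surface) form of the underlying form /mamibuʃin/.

[mãmibuʃĩn]

/m/ (word-initial): no rule targets it → [m].
/a/ — between /m/ and /m/, before a nasal consonant — surfaces as [ã] (rule 2).
/m/ (between /a/ and /i/) is unaffected → [m].
/i/ (between /m/ and /b/) fails the environment for rule 2, so it stays [i].
/b/ — between /i/ and /u/; rule 3 does not apply here → [b].
/u/ (between /b/ and /ʃ/): rule 2 targets it, but not before a nasal consonant → unchanged [u].
/ʃ/ — not in any rule's target class → [ʃ].
/i/ (between /ʃ/ and /n/) occurs before a nasal consonant → [ĩ] by rule 2.
/n/ (word-final) is unaffected → [n].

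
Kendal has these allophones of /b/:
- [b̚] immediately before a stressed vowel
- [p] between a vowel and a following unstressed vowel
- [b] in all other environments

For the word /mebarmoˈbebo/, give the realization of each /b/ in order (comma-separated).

Occurrence 1 (position 3): between a vowel and a following unstressed vowel → [p].
Occurrence 2 (position 8): immediately before a stressed vowel → [b̚].
Occurrence 3 (position 10): between a vowel and a following unstressed vowel → [p].

[p], [b̚], [p]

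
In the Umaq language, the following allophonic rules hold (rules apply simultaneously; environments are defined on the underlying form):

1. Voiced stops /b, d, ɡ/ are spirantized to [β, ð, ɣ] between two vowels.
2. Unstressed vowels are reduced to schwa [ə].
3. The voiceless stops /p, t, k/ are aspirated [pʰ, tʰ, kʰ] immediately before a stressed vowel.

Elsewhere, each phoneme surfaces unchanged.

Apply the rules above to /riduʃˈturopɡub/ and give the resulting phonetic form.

[rəðəʃˈtʰurəpɡəb]

/r/ (word-initial) is unaffected → [r].
/i/ — between /r/ and /d/, in an unstressed syllable — surfaces as [ə] (rule 2).
/d/ (between /i/ and /u/) occurs between two vowels → [ð] by rule 1.
/u/ (between /d/ and /ʃ/): in an unstressed syllable, so rule 2 applies → [ə].
/ʃ/ — not in any rule's target class → [ʃ].
/t/ meets the environment for rule 3 (immediately before a stressed vowel) → [tʰ].
/u/ (between /t/ and /r/) is in the target of rule 2 but the environment (in an unstressed syllable) is not met → [u].
/r/ stays [r].
Rule 2 applies to /o/ (between /r/ and /p/: in an unstressed syllable) → [ə].
/p/ (between /o/ and /ɡ/) is in the target of rule 3 but the environment (immediately before a stressed vowel) is not met → [p].
/ɡ/ (between /p/ and /u/) is in the target of rule 1 but the environment (between two vowels) is not met → [ɡ].
/u/ (between /ɡ/ and /b/): in an unstressed syllable, so rule 2 applies → [ə].
/b/ (word-final): rule 1 targets it, but not between two vowels → unchanged [b].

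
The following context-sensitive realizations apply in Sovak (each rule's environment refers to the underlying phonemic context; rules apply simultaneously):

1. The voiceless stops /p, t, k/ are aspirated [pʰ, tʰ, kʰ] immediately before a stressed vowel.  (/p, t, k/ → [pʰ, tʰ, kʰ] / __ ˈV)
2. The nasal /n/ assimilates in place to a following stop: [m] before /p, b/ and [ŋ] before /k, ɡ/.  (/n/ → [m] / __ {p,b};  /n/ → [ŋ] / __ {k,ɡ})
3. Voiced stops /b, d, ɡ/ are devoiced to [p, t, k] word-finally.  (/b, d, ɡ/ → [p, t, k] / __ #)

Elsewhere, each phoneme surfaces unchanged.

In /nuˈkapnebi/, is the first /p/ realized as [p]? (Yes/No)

Yes

/p/ (between /a/ and /n/) fails the environment for rule 1, so it stays [p].
The actual realization is [p], which matches [p].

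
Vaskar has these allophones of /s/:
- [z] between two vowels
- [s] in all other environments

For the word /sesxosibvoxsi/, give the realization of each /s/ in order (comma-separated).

[s], [s], [z], [s]

Occurrence 1 (position 1): no conditioning environment matches → elsewhere allophone [s].
Occurrence 2 (position 3): no conditioning environment matches → elsewhere allophone [s].
Occurrence 3 (position 6): between two vowels → [z].
Occurrence 4 (position 12): no conditioning environment matches → elsewhere allophone [s].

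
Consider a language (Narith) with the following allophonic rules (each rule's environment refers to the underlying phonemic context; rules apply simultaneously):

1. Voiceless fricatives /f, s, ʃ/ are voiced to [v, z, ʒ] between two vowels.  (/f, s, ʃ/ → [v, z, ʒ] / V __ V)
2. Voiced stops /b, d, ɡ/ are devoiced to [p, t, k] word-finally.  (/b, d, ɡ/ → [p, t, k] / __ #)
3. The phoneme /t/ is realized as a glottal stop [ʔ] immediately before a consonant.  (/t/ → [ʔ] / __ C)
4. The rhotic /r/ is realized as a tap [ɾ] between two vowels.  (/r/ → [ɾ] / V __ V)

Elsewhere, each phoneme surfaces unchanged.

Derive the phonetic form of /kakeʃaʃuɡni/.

[kakeʒaʒuɡni]

/k/ (word-initial): no rule targets it → [k].
/a/ stays [a].
/k/ stays [k].
/e/ — not in any rule's target class → [e].
/ʃ/ — between /e/ and /a/, between two vowels — surfaces as [ʒ] (rule 1).
/a/ — not in any rule's target class → [a].
/ʃ/ — between /a/ and /u/, between two vowels — surfaces as [ʒ] (rule 1).
/u/ (between /ʃ/ and /ɡ/): no rule targets it → [u].
/ɡ/ (between /u/ and /n/) fails the environment for rule 2, so it stays [ɡ].
/n/ (between /ɡ/ and /i/): no rule targets it → [n].
/i/ (word-final): no rule targets it → [i].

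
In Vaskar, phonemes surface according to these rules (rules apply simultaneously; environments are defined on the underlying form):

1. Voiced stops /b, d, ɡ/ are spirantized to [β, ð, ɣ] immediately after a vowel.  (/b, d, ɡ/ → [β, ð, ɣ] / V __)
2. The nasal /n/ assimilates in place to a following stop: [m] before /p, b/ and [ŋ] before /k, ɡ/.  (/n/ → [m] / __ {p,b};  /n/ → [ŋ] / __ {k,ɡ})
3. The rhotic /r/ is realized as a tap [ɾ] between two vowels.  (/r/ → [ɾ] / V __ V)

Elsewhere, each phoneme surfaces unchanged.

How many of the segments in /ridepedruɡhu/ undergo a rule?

Segments that undergo a rule: /d/ → [ð] (rule 1); /d/ → [ð] (rule 1); /ɡ/ → [ɣ] (rule 1).
All other segments surface unchanged.

3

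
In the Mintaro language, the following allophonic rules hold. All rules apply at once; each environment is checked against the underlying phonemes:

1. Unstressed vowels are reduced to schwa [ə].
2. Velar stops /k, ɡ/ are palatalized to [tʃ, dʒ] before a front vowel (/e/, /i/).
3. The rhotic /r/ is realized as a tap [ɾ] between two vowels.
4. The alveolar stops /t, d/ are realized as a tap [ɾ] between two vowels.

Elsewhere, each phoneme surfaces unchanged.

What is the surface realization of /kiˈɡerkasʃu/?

/k/ (word-initial): before a front vowel, so rule 2 applies → [tʃ].
/i/ — between /k/ and /ɡ/, in an unstressed syllable — surfaces as [ə] (rule 1).
/ɡ/ (between /i/ and /e/) occurs before a front vowel → [dʒ] by rule 2.
/e/ (between /ɡ/ and /r/) fails the environment for rule 1, so it stays [e].
/r/ (between /e/ and /k/) fails the environment for rule 3, so it stays [r].
/k/ (between /r/ and /a/) is in the target of rule 2 but the environment (before a front vowel) is not met → [k].
Rule 1 applies to /a/ (between /k/ and /s/: in an unstressed syllable) → [ə].
/u/ (word-final): in an unstressed syllable, so rule 1 applies → [ə].

[tʃəˈdʒerkəsʃə]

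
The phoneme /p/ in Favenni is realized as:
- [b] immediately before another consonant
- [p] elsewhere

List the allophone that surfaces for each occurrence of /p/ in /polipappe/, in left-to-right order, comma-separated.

Occurrence 1 (position 1): no conditioning environment matches → elsewhere allophone [p].
Occurrence 2 (position 5): no conditioning environment matches → elsewhere allophone [p].
Occurrence 3 (position 7): immediately before another consonant → [b].
Occurrence 4 (position 8): no conditioning environment matches → elsewhere allophone [p].

[p], [p], [b], [p]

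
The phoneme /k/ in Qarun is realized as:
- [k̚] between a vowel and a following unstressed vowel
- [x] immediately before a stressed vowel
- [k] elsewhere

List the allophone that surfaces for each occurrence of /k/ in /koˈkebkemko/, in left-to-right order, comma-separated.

Occurrence 1 (position 1): no conditioning environment matches → elsewhere allophone [k].
Occurrence 2 (position 3): immediately before a stressed vowel → [x].
Occurrence 3 (position 6): no conditioning environment matches → elsewhere allophone [k].
Occurrence 4 (position 9): no conditioning environment matches → elsewhere allophone [k].

[k], [x], [k], [k]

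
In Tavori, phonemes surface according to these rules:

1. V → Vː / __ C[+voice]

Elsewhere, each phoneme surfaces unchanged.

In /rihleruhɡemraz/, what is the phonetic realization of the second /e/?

/e/ meets the environment for rule 1 (before a voiced consonant) → [eː].

[eː]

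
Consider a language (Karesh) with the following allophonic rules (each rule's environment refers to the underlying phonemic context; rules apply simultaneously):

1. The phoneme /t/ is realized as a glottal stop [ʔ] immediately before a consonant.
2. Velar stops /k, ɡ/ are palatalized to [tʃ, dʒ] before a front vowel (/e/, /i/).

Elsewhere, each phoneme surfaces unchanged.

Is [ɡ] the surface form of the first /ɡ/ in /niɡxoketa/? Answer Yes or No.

Yes

/ɡ/ — between /i/ and /x/; rule 2 does not apply here → [ɡ].
The actual realization is [ɡ], which matches [ɡ].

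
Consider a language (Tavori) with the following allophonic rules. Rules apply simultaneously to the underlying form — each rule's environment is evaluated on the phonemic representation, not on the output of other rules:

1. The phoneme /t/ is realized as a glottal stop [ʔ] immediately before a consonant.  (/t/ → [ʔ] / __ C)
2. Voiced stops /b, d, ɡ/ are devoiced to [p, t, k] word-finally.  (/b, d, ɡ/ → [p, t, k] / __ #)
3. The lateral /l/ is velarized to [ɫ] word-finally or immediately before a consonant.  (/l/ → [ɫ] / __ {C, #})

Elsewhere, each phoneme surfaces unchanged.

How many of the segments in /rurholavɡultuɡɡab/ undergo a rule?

2

Segments that undergo a rule: /l/ → [ɫ] (rule 3); /b/ → [p] (rule 2).
All other segments surface unchanged.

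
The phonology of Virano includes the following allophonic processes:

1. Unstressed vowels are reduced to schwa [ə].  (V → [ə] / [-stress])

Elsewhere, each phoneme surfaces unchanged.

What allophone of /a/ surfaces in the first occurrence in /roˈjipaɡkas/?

/a/ meets the environment for rule 1 (in an unstressed syllable) → [ə].

[ə]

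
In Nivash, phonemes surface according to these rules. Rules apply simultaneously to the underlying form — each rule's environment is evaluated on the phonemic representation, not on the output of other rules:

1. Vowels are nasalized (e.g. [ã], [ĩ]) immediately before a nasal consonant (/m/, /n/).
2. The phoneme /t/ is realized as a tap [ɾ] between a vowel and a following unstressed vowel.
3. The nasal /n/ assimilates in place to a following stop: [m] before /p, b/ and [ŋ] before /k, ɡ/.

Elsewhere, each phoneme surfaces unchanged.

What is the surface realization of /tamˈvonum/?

[tãmˈvõnũm]

/t/ (word-initial) is in the target of rule 2 but the environment (between a vowel and a following unstressed vowel) is not met → [t].
/a/ — between /t/ and /m/, before a nasal consonant — surfaces as [ã] (rule 1).
/m/ — not in any rule's target class → [m].
/v/ — not in any rule's target class → [v].
/o/ (between /v/ and /n/): before a nasal consonant, so rule 1 applies → [õ].
/n/ (between /o/ and /u/): rule 3 targets it, but not before a labial or velar stop → unchanged [n].
/u/ — between /n/ and /m/, before a nasal consonant — surfaces as [ũ] (rule 1).
/m/ (word-final) is unaffected → [m].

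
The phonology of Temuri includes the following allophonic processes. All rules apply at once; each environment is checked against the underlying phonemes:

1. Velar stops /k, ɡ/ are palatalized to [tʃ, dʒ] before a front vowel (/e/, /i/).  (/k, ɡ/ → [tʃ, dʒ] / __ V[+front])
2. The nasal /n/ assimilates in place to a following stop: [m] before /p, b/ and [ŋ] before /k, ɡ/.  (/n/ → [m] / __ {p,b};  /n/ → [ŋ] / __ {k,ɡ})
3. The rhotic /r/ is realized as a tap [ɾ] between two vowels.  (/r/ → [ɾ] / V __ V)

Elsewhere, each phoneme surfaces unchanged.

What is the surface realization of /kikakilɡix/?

[tʃikatʃildʒix]

/k/ — word-initial, before a front vowel — surfaces as [tʃ] (rule 1).
/k/ (between /i/ and /a/) fails the environment for rule 1, so it stays [k].
/k/ — between /a/ and /i/, before a front vowel — surfaces as [tʃ] (rule 1).
/ɡ/ meets the environment for rule 1 (before a front vowel) → [dʒ].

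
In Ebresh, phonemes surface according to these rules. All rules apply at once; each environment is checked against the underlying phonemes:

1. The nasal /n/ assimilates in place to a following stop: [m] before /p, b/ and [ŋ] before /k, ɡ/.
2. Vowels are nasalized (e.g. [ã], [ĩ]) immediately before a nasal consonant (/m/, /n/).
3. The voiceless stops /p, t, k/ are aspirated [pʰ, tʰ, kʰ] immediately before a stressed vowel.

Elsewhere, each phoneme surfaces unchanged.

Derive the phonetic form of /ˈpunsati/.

/p/ meets the environment for rule 3 (immediately before a stressed vowel) → [pʰ].
/u/ (between /p/ and /n/) occurs before a nasal consonant → [ũ] by rule 2.
/n/ — between /u/ and /s/; rule 1 does not apply here → [n].
/a/ (between /s/ and /t/): rule 2 targets it, but not before a nasal consonant → unchanged [a].
/t/ (between /a/ and /i/) is in the target of rule 3 but the environment (immediately before a stressed vowel) is not met → [t].
/i/ (word-final): rule 2 targets it, but not before a nasal consonant → unchanged [i].

[ˈpʰũnsati]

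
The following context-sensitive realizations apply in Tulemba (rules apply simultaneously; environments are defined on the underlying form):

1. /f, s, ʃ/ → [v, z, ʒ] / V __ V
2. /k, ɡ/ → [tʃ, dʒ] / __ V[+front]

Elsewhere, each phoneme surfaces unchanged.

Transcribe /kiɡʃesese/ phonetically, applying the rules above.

/k/ (word-initial) occurs before a front vowel → [tʃ] by rule 2.
/i/ (between /k/ and /ɡ/) is unaffected → [i].
/ɡ/ — between /i/ and /ʃ/; rule 2 does not apply here → [ɡ].
/ʃ/ (between /ɡ/ and /e/) fails the environment for rule 1, so it stays [ʃ].
/e/ stays [e].
/s/ meets the environment for rule 1 (between two vowels) → [z].
/e/ — not in any rule's target class → [e].
/s/ meets the environment for rule 1 (between two vowels) → [z].
/e/ — not in any rule's target class → [e].

[tʃiɡʃezeze]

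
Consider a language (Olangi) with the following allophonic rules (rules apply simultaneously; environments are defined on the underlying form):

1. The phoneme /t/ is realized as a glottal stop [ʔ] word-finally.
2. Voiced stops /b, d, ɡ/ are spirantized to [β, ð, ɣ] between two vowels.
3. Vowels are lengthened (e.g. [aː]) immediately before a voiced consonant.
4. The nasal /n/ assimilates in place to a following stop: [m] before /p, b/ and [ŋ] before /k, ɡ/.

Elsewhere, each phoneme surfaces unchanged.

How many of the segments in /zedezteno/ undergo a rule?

4

Segments that undergo a rule: /e/ → [eː] (rule 3); /d/ → [ð] (rule 2); /e/ → [eː] (rule 3); /e/ → [eː] (rule 3).
All other segments surface unchanged.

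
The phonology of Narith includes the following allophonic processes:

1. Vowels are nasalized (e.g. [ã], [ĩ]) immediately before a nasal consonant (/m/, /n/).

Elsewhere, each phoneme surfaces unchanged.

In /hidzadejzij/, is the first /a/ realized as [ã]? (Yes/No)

/a/ (between /z/ and /d/) fails the environment for rule 1, so it stays [a].
The actual realization is [a], not [ã].

No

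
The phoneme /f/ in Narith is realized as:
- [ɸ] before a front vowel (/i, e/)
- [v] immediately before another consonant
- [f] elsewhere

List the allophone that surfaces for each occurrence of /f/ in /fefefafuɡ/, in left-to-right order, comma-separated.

[ɸ], [ɸ], [f], [f]

Occurrence 1 (position 1): before a front vowel (/i, e/) → [ɸ].
Occurrence 2 (position 3): before a front vowel (/i, e/) → [ɸ].
Occurrence 3 (position 5): no conditioning environment matches → elsewhere allophone [f].
Occurrence 4 (position 7): no conditioning environment matches → elsewhere allophone [f].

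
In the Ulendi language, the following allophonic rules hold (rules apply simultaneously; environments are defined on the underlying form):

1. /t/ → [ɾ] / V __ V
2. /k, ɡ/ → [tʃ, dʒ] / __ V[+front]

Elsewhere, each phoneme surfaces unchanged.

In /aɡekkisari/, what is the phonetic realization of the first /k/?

[k]

/k/ (between /e/ and /k/) fails the environment for rule 2, so it stays [k].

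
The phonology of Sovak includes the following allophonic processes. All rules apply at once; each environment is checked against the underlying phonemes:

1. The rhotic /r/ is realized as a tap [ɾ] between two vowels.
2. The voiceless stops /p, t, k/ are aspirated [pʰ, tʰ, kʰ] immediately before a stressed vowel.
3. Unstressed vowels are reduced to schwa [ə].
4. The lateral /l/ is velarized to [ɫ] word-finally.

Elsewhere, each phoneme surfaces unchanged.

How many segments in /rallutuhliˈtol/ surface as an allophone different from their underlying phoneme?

6

Segments that undergo a rule: /a/ → [ə] (rule 3); /u/ → [ə] (rule 3); /u/ → [ə] (rule 3); /i/ → [ə] (rule 3); /t/ → [tʰ] (rule 2); /l/ → [ɫ] (rule 4).
All other segments surface unchanged.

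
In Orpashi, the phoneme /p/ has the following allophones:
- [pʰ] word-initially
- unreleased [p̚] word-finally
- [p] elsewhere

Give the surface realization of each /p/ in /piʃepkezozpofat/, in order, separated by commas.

[pʰ], [p], [p]

Occurrence 1 (position 1): word-initially → [pʰ].
Occurrence 2 (position 5): no conditioning environment matches → elsewhere allophone [p].
Occurrence 3 (position 11): no conditioning environment matches → elsewhere allophone [p].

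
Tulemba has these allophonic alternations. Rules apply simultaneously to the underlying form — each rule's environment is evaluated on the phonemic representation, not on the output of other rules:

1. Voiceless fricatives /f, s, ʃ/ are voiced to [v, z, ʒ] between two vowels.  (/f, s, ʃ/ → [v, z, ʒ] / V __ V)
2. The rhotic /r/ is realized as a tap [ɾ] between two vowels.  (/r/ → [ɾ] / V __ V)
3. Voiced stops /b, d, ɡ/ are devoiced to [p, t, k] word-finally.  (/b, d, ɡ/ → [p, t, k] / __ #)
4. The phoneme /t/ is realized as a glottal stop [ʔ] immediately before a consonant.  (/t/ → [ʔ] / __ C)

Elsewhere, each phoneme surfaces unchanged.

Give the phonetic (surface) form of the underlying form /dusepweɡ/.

[duzepwek]

/d/ (word-initial): rule 3 targets it, but not word-finally → unchanged [d].
/u/ stays [u].
/s/ — between /u/ and /e/, between two vowels — surfaces as [z] (rule 1).
/e/ stays [e].
/p/ stays [p].
/w/ (between /p/ and /e/) is unaffected → [w].
/e/ stays [e].
/ɡ/ (word-final): word-finally, so rule 3 applies → [k].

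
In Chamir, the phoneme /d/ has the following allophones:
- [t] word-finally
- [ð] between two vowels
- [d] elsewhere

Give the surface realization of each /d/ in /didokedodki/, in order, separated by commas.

[d], [ð], [ð], [d]

Occurrence 1 (position 1): no conditioning environment matches → elsewhere allophone [d].
Occurrence 2 (position 3): between two vowels → [ð].
Occurrence 3 (position 7): between two vowels → [ð].
Occurrence 4 (position 9): no conditioning environment matches → elsewhere allophone [d].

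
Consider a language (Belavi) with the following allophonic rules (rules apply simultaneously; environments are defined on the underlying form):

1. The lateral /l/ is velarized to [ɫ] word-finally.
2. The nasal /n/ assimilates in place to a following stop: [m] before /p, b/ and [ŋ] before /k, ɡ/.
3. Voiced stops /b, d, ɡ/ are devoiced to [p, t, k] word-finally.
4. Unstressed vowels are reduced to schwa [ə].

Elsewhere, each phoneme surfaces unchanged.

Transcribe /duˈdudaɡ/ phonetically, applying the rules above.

/d/ (word-initial): rule 3 targets it, but not word-finally → unchanged [d].
/u/ meets the environment for rule 4 (in an unstressed syllable) → [ə].
/d/ — between /u/ and /u/; rule 3 does not apply here → [d].
/u/ (between /d/ and /d/) is in the target of rule 4 but the environment (in an unstressed syllable) is not met → [u].
/d/ (between /u/ and /a/): rule 3 targets it, but not word-finally → unchanged [d].
Rule 4 applies to /a/ (between /d/ and /ɡ/: in an unstressed syllable) → [ə].
/ɡ/ — word-final, word-finally — surfaces as [k] (rule 3).

[dəˈdudək]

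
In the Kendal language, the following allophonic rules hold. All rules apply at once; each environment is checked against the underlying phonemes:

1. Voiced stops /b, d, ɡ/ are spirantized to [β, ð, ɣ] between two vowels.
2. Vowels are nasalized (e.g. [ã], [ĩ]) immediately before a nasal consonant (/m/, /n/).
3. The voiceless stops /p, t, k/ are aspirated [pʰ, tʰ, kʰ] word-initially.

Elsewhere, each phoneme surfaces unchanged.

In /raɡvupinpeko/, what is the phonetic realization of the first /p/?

[p]

/p/ (between /u/ and /i/): rule 3 targets it, but not word-initially → unchanged [p].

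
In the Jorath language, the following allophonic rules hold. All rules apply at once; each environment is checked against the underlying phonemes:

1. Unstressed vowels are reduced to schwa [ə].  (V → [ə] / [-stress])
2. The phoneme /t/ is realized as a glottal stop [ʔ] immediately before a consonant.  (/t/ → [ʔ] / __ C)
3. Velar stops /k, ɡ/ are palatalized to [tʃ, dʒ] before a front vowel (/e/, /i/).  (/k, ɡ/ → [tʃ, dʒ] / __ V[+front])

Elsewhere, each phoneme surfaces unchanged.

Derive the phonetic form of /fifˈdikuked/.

/f/ — not in any rule's target class → [f].
/i/ (between /f/ and /f/): in an unstressed syllable, so rule 1 applies → [ə].
/f/ — not in any rule's target class → [f].
/d/ — not in any rule's target class → [d].
/i/ (between /d/ and /k/): rule 1 targets it, but not in an unstressed syllable → unchanged [i].
/k/ (between /i/ and /u/): rule 3 targets it, but not before a front vowel → unchanged [k].
/u/ meets the environment for rule 1 (in an unstressed syllable) → [ə].
/k/ (between /u/ and /e/): before a front vowel, so rule 3 applies → [tʃ].
/e/ (between /k/ and /d/): in an unstressed syllable, so rule 1 applies → [ə].
/d/ stays [d].

[fəfˈdikətʃəd]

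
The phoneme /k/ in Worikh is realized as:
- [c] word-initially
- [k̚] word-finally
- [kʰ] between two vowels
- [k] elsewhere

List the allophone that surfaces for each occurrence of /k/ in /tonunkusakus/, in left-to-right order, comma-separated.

Occurrence 1 (position 6): no conditioning environment matches → elsewhere allophone [k].
Occurrence 2 (position 10): between two vowels → [kʰ].

[k], [kʰ]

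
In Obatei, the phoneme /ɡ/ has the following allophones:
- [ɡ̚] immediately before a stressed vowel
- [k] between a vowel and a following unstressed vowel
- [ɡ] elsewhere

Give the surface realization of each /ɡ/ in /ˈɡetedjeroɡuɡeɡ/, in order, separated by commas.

Occurrence 1 (position 1): immediately before a stressed vowel → [ɡ̚].
Occurrence 2 (position 10): between a vowel and a following unstressed vowel → [k].
Occurrence 3 (position 12): between a vowel and a following unstressed vowel → [k].
Occurrence 4 (position 14): no conditioning environment matches → elsewhere allophone [ɡ].

[ɡ̚], [k], [k], [ɡ]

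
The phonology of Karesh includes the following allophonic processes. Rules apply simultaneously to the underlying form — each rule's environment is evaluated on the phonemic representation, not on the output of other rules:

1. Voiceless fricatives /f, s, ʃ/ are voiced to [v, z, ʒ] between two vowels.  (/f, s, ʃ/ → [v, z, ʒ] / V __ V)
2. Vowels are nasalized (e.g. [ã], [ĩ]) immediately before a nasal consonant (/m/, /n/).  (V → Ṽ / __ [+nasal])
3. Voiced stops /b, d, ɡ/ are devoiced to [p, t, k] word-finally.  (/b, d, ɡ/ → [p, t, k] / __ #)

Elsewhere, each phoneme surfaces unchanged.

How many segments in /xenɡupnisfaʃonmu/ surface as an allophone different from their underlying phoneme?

Segments that undergo a rule: /e/ → [ẽ] (rule 2); /ʃ/ → [ʒ] (rule 1); /o/ → [õ] (rule 2).
All other segments surface unchanged.

3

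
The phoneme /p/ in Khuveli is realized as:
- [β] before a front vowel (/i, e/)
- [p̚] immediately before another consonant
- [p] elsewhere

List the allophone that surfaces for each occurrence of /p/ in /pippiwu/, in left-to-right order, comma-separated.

[β], [p̚], [β]

Occurrence 1 (position 1): before a front vowel (/i, e/) → [β].
Occurrence 2 (position 3): immediately before another consonant → [p̚].
Occurrence 3 (position 4): before a front vowel (/i, e/) → [β].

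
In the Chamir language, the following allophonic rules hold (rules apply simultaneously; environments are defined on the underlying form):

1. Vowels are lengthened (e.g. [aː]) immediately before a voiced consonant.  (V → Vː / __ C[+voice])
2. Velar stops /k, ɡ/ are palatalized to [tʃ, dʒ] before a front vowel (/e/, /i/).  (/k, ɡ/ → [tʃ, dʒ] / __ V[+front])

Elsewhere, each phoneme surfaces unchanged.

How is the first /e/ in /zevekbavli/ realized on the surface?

/e/ (between /z/ and /v/): before a voiced consonant, so rule 1 applies → [eː].

[eː]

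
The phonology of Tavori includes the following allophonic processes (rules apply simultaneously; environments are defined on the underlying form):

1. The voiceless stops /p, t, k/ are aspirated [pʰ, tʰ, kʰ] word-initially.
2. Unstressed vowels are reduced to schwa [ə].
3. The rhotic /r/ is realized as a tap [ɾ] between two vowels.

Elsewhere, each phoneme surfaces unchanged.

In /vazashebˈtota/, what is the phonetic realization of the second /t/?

[t]

/t/ (between /o/ and /a/) fails the environment for rule 1, so it stays [t].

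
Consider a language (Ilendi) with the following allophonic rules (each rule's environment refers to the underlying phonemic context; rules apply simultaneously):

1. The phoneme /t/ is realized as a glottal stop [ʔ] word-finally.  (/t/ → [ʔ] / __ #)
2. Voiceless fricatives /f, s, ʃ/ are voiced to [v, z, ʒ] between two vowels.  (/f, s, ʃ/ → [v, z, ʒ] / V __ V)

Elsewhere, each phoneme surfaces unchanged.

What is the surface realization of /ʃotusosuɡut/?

[ʃotuzozuɡuʔ]

/ʃ/ — word-initial; rule 2 does not apply here → [ʃ].
/o/ (between /ʃ/ and /t/) is unaffected → [o].
/t/ (between /o/ and /u/) fails the environment for rule 1, so it stays [t].
/u/ — not in any rule's target class → [u].
/s/ — between /u/ and /o/, between two vowels — surfaces as [z] (rule 2).
/o/ stays [o].
Rule 2 applies to /s/ (between /o/ and /u/: between two vowels) → [z].
/u/ (between /s/ and /ɡ/): no rule targets it → [u].
/ɡ/ — not in any rule's target class → [ɡ].
/u/ (between /ɡ/ and /t/) is unaffected → [u].
/t/ (word-final) occurs word-finally → [ʔ] by rule 1.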